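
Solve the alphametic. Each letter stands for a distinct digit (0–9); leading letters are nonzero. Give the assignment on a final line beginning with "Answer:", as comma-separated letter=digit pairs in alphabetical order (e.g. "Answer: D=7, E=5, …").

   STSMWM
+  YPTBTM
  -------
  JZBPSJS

Step 1. [col 1: M + M ≡ S (mod 10)] several values work for S in column 1 (M + M ≡ S (mod 10), carry-in 0); try S=8 ⇒ S=8.
Step 2. [col 1: M + M ≡ S (mod 10)] several values work for M in column 1 (M + M ≡ S (mod 10), carry-in 0); try M=4. So M=4.
Step 3. [col 2: W + T ≡ J (mod 10)] column 2 (W + T ≡ J (mod 10), carry-in 0) doesn't pin T yet; pick T=2 and continue. So T=2.
Step 4. [col 2: W + T ≡ J (mod 10)] column 2 (W + T ≡ J (mod 10), carry-in 0) doesn't pin J yet; pick J=1 and continue, so J=1.
Step 5. [col 2: W + T ≡ J (mod 10)] column 2: given T=2, J=1, carry-in 0, and digits 1,2,4,8 already taken and all letters distinct, W+T≡J (mod 10) forces W=9, so W=9.
Step 6. [col 3: M + B ≡ S (mod 10)] in column 3 we have M+B≡S with carry-in 1; given M=4, S=8 and digits 1,2,4,8,9 already taken and all letters distinct, that pins B to 3. So B=3.
Step 7. [col 4: S + T ≡ P (mod 10)] column 4: given S=8, T=2, carry-in 0, and digits 1,2,3,4,8,9 already taken and all letters distinct, S+T≡P (mod 10) forces P=0 ⇒ P=0.
Step 8. [col 6: S + Y ≡ Z (mod 10)] column 6 reads S+Y+carry(0)=Z with S=8; with digits 0,1,2,3,4,8,9 already taken and all letters distinct, the only value for Y is 7, so Y=7.
Step 9. [col 6: S + Y ≡ Z (mod 10)] column 6 reads S+Y+carry(0)=Z with S=8, Y=7; with digits 0,1,2,3,4,7,8,9 already taken and all letters distinct, the only value for Z is 5. So Z=5.

Answer: B=3, J=1, M=4, P=0, S=8, T=2, W=9, Y=7, Z=5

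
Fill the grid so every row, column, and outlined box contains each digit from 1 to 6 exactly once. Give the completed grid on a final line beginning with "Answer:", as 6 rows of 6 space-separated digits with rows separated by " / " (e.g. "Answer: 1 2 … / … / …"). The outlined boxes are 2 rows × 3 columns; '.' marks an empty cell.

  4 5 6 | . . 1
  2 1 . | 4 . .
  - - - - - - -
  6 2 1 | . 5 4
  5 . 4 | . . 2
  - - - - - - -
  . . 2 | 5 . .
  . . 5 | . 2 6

Step 1. [r5c6∈{3}] r5c6's peers cover all but 3 ⇒ r5c6=3.
Step 2. [r4c4∈{1,3,6}] r4c4 is the only open cell in col 4 admitting 6 ⇒ r4c4=6.
Step 3. [r1c5∈{3}] only 3 remains possible at r1c5 ⇒ r1c5=3.
Step 4. [r6c2∈{3,4}] row 6 places 4 nowhere but r6c2 ⇒ r6c2=4.
Step 5. [r5c1∈{1}] only 1 remains possible at r5c1, so r5c1=1.
Step 6. [r2c3∈{3}] r2c3 is down to just 3, so r2c3=3.
Step 7. [r4c2∈{3}] r4c2 is down to just 3. So r4c2=3.
Step 8. [r4c5∈{1}] r4c5 has the single candidate 1, so r4c5=1.
Step 9. [r3c4∈{3}] nothing but 3 survives at r3c4. So r3c4=3.
Step 10. [r5c5∈{4}] r5c5 is down to just 4, so r5c5=4.
Step 11. [r1c4∈{2}] only 2 remains possible at r1c4, so r1c4=2.
Step 12. [r6c1∈{3}] nothing but 3 survives at r6c1 ⇒ r6c1=3.
Step 13. [r2c5∈{6}] r2c5 has the single candidate 6. So r2c5=6.
Step 14. [r2c6∈{5}] r2c6 has the single candidate 5, so r2c6=5.
Step 15. [r6c4∈{1}] r6c4 is down to just 1, so r6c4=1.
Step 16. [r5c2∈{6}] r5c2 is down to just 6, so r5c2=6.

Answer: 4 5 6 2 3 1 / 2 1 3 4 6 5 / 6 2 1 3 5 4 / 5 3 4 6 1 2 / 1 6 2 5 4 3 / 3 4 5 1 2 6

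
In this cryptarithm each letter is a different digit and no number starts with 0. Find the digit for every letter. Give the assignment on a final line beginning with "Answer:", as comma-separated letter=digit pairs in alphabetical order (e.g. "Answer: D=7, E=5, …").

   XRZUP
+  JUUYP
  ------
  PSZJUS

Step 1. [col 1: P + P ≡ S (mod 10)] column 1 (P + P ≡ S (mod 10), carry-in 0) doesn't pin P yet; pick P=1 and continue. So P=1.
Step 2. [col 1: P + P ≡ S (mod 10)] from column 1 (P=1, carry-in 0, digits 1 already taken and all letters distinct): S must equal 2, so S=2.
Step 3. [col 2: U + Y ≡ U (mod 10)] column 2: given nothing yet, carry-in 0, and digits 1,2 already taken and all letters distinct, U+Y≡U (mod 10) forces Y=0, so Y=0.
Step 4. [col 2: U + Y ≡ U (mod 10)] column 2 (U + Y ≡ U (mod 10), carry-in 0) doesn't pin U yet; pick U=5 and continue, so U=5.
Step 5. [col 3: Z + U ≡ J (mod 10)] no forcing yet in column 3 (carry-in 0); J=4 is free and consistent — try it, so J=4.
Step 6. [col 3: Z + U ≡ J (mod 10)] from column 3 (U=5, J=4, carry-in 0, digits 0,1,2,4,5 already taken and all letters distinct): Z must equal 9, so Z=9.
Step 7. [col 4: R + U ≡ Z (mod 10)] in column 4 we have R+U≡Z with carry-in 1; given U=5, Z=9 and digits 0,1,2,4,5,9 already taken and all letters distinct, that pins R to 3 ⇒ R=3.
Step 8. [col 5: X + J ≡ S (mod 10)] from column 5 (J=4, S=2, carry-in 0, digits 0,1,2,3,4,5,9 already taken and all letters distinct): X must equal 8 ⇒ X=8.

Answer: J=4, P=1, R=3, S=2, U=5, X=8, Y=0, Z=9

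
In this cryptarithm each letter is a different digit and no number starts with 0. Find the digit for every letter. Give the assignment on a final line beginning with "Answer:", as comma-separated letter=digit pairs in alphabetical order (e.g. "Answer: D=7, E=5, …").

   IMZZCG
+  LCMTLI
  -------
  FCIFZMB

Step 1. [col 1: G + I ≡ B (mod 10)] no forcing yet in column 1 (carry-in 0); B=7 is free and consistent — try it, so B=7.
Step 2. [F] the sum has 7 digits but both addends have 6; that extra leading digit F is the final carry, namely 1. So F=1.
Step 3. [col 1: G + I ≡ B (mod 10)] no forcing yet in column 1 (carry-in 0); G=8 is free and consistent — try it ⇒ G=8.
Step 4. [col 1: G + I ≡ B (mod 10)] column 1: given G=8, B=7, carry-in 0, and digits 1,7,8 already taken and all letters distinct, G+I≡B (mod 10) forces I=9 ⇒ I=9.
Step 5. [col 2: C + L ≡ M (mod 10)] column 2 (C + L ≡ M (mod 10), carry-in 1) doesn't pin C yet; pick C=2 and continue ⇒ C=2.
Step 6. [col 2: C + L ≡ M (mod 10)] column 2 (C + L ≡ M (mod 10), carry-in 1) doesn't pin L yet; pick L=3 and continue, so L=3.
Step 7. [col 2: C + L ≡ M (mod 10)] column 2 reads C+L+carry(1)=M with C=2, L=3; with digits 1,2,3,7,8,9 already taken and all letters distinct, the only value for M is 6, so M=6.
Step 8. [col 3: Z + T ≡ Z (mod 10)] column 3 reads Z+T+carry(0)=Z with nothing yet; with digits 1,2,3,6,7,8,9 already taken and all letters distinct, the only value for T is 0, so T=0.
Step 9. [col 3: Z + T ≡ Z (mod 10)] several values work for Z in column 3 (Z + T ≡ Z (mod 10), carry-in 0); try Z=5 ⇒ Z=5.

Answer: B=7, C=2, F=1, G=8, I=9, L=3, M=6, T=0, Z=5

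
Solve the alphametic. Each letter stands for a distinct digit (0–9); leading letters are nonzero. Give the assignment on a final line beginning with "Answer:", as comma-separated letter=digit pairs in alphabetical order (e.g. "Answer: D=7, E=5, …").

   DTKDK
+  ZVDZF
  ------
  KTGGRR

Step 1. [col 1: K + F ≡ R (mod 10)] F=4 is one option consistent with column 1 (K + F ≡ R (mod 10), carry-in 0) — take it ⇒ F=4.
Step 2. [col 1: K + F ≡ R (mod 10)] K=1 is one option consistent with column 1 (K + F ≡ R (mod 10), carry-in 0) — take it ⇒ K=1.
Step 3. [col 1: K + F ≡ R (mod 10)] column 1: given K=1, F=4, carry-in 0, and digits 1,4 already taken and all letters distinct, K+F≡R (mod 10) forces R=5, so R=5.
Step 4. [col 2: D + Z ≡ R (mod 10)] D=8 is one option consistent with column 2 (D + Z ≡ R (mod 10), carry-in 0) — take it ⇒ D=8.
Step 5. [col 2: D + Z ≡ R (mod 10)] from column 2 (D=8, R=5, carry-in 0, digits 1,4,5,8 already taken and all letters distinct): Z must equal 7, so Z=7.
Step 6. [col 3: K + D ≡ G (mod 10)] column 3: given K=1, D=8, carry-in 1, and digits 1,4,5,7,8 already taken and all letters distinct, K+D≡G (mod 10) forces G=0. So G=0.
Step 7. [col 4: T + V ≡ G (mod 10)] T=6 is one option consistent with column 4 (T + V ≡ G (mod 10), carry-in 1) — take it ⇒ T=6.
Step 8. [col 4: T + V ≡ G (mod 10)] column 4 reads T+V+carry(1)=G with T=6, G=0; with digits 0,1,4,5,6,7,8 already taken and all letters distinct, the only value for V is 3, so V=3.

Answer: D=8, F=4, G=0, K=1, R=5, T=6, V=3, Z=7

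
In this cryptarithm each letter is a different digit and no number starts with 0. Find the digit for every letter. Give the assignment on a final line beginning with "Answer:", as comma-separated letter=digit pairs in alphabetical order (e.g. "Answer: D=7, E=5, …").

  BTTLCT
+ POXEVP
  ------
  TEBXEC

Step 1. [col 1: T + P ≡ C (mod 10)] T=5 is one option consistent with column 1 (T + P ≡ C (mod 10), carry-in 0) — take it ⇒ T=5.
Step 2. [col 1: T + P ≡ C (mod 10)] no forcing yet in column 1 (carry-in 0); C=7 is free and consistent — try it. So C=7.
Step 3. [col 1: T + P ≡ C (mod 10)] column 1 reads T+P+carry(0)=C with T=5, C=7; with digits 5,7 already taken and all letters distinct, the only value for P is 2. So P=2.
Step 4. [col 2: C + V ≡ E (mod 10)] several values work for V in column 2 (C + V ≡ E (mod 10), carry-in 0); try V=9, so V=9.
Step 5. [col 2: C + V ≡ E (mod 10)] column 2 reads C+V+carry(0)=E with C=7, V=9; with digits 2,5,7,9 already taken and all letters distinct, the only value for E is 6, so E=6.
Step 6. [col 3: L + E ≡ X (mod 10)] X=8 is one option consistent with column 3 (L + E ≡ X (mod 10), carry-in 1) — take it. So X=8.
Step 7. [col 3: L + E ≡ X (mod 10)] in column 3 we have L+E≡X with carry-in 1; given E=6, X=8 and digits 2,5,6,7,8,9 already taken and all letters distinct, that pins L to 1. So L=1.
Step 8. [col 4: T + X ≡ B (mod 10)] from column 4 (T=5, X=8, carry-in 0, digits 1,2,5,6,7,8,9 already taken and all letters distinct): B must equal 3 ⇒ B=3.
Step 9. [col 5: T + O ≡ E (mod 10)] column 5 reads T+O+carry(1)=E with T=5, E=6; with digits 1,2,3,5,6,7,8,9 already taken and all letters distinct, the only value for O is 0, so O=0.

Answer: B=3, C=7, E=6, L=1, O=0, P=2, T=5, V=9, X=8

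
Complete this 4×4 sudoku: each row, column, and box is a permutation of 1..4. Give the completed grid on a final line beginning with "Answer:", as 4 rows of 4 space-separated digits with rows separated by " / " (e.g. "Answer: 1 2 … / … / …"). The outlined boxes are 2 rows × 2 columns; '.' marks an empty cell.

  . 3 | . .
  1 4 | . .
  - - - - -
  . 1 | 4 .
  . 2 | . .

Step 1. [r3c4∈{2,3}] 2 has one home in row 3: r3c4, so r3c4=2.
Step 2. [r2c3∈{2,3}] row 2 places 2 nowhere but r2c3, so r2c3=2.
Step 3. [r4c3∈{1,3}] in col 3, 3 fits only at r4c3, so r4c3=3.
Step 4. [r4c4∈{1}] r4c4 is down to just 1. So r4c4=1.
Step 5. [r2c4∈{3}] r2c4 is down to just 3, so r2c4=3.
Step 6. [r3c1∈{3}] nothing but 3 survives at r3c1. So r3c1=3.
Step 7. [r1c4∈{4}] r1c4 is down to just 4. So r1c4=4.
Step 8. [r1c1∈{2}] r1c1 is down to just 2, so r1c1=2.
Step 9. [r4c1∈{4}] r4c1 has the single candidate 4 ⇒ r4c1=4.
Step 10. [r1c3∈{1}] only 1 remains possible at r1c3 ⇒ r1c3=1.

Answer: 2 3 1 4 / 1 4 2 3 / 3 1 4 2 / 4 2 3 1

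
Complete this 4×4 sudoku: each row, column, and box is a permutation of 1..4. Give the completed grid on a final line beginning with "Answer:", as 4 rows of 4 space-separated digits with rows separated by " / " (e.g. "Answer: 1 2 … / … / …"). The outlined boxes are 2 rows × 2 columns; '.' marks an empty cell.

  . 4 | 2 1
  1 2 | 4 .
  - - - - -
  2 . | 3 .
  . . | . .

Step 1. [r4c1∈{3,4}] col 1 places 4 nowhere but r4c1, so r4c1=4.
Step 2. [r3c2∈{1}] r3c2's peers cover all but 1. So r3c2=1.
Step 3. [r2c4∈{3}] r2c4 is down to just 3. So r2c4=3.
Step 4. [r3c4∈{4}] r3c4's peers cover all but 4 ⇒ r3c4=4.
Step 5. [r4c4∈{2}] nothing but 2 survives at r4c4. So r4c4=2.
Step 6. [r4c3∈{1}] only 1 remains possible at r4c3 ⇒ r4c3=1.
Step 7. [r1c1∈{3}] r1c1's peers cover all but 3 ⇒ r1c1=3.
Step 8. [r4c2∈{3}] only 3 remains possible at r4c2. So r4c2=3.

Answer: 3 4 2 1 / 1 2 4 3 / 2 1 3 4 / 4 3 1 2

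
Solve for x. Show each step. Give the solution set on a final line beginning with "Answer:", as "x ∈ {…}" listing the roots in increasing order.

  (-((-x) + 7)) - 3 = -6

Step 1. [(-((-x) + 7)) - 3 = -6] add 3: x sits inside (… - 3) ⇒ sub: -((-x) + 7) = -3.
Step 2. [-((-x) + 7) = -3] flip signs both sides ⇒ neg: (-x) + 7 = 3.
Step 3. [(-x) + 7 = 3] peel the +7: subtract 7 from each side. So sub: -x = -4.
Step 4. [-x = -4] flip signs both sides. So neg: x = 4.

Answer: x ∈ {4}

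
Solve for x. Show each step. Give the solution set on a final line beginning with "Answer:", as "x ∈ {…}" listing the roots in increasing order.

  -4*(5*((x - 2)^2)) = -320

Step 1. [-4*(5*((x - 2)^2)) = -320] -4·(inner) — divide through by -4 ⇒ div: 5*((x - 2)^2) = 80.
Step 2. [5*((x - 2)^2) = 80] 5·(inner) — divide through by 5, so div: (x - 2)^2 = 16.
Step 3. [(x - 2)^2 = 16] LHS squared, RHS 16 ≥ 0: apply √ (±), so sqrt: x - 2 = 4 or -4.
Step 4. [x - 2 = 4 or -4] add 2: x sits inside (… - 2). So sub: x = 6 or -2.

Answer: x ∈ {-2, 6}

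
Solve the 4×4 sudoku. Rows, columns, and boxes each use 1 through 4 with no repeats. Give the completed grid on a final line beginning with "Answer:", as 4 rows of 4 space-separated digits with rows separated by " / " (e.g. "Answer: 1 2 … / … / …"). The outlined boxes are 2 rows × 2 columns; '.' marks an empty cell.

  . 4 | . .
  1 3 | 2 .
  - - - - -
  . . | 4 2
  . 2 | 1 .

Step 1. [r4c4∈{3}] r4c4's peers cover all but 3. So r4c4=3.
Step 2. [r4c1∈{4}] r4c1 has the single candidate 4. So r4c1=4.
Step 3. [r3c2∈{1}] r3c2 has the single candidate 1 ⇒ r3c2=1.
Step 4. [r2c4∈{4}] r2c4 is down to just 4 ⇒ r2c4=4.
Step 5. [r1c1∈{2}] r1c1's peers cover all but 2 ⇒ r1c1=2.
Step 6. [r1c3∈{3}] r1c3 has the single candidate 3, so r1c3=3.
Step 7. [r3c1∈{3}] r3c1 is down to just 3 ⇒ r3c1=3.
Step 8. [r1c4∈{1}] r1c4 is down to just 1, so r1c4=1.

Answer: 2 4 3 1 / 1 3 2 4 / 3 1 4 2 / 4 2 1 3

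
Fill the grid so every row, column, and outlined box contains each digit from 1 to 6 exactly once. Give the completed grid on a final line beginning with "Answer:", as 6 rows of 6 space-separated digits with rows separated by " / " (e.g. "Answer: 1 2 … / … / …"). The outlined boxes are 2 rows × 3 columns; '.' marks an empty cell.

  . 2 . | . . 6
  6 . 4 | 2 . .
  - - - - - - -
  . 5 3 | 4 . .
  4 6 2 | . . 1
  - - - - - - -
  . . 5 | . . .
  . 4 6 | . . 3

Step 1. [r1c1∈{1,3,5}] r1c1 is the only open cell in col 1 admitting 5 ⇒ r1c1=5.
Step 2. [r1c5∈{1,3,4}] across row 1, 4 lands solely at r1c5 ⇒ r1c5=4.
Step 3. [r1c4∈{1,3}] in row 1, 3 fits only at r1c4. So r1c4=3.
Step 4. [r2c5∈{1,5}] in box 2, 1 fits only at r2c5, so r2c5=1.
Step 5. [r5c2∈{1,3}] across col 2, 1 lands solely at r5c2, so r5c2=1.
Step 6. [r3c5∈{2,6}] in row 3, 6 fits only at r3c5, so r3c5=6.
Step 7. [r5c5∈{2}] r5c5 has the single candidate 2. So r5c5=2.
Step 8. [r4c4∈{5}] only 5 remains possible at r4c4 ⇒ r4c4=5.
Step 9. [r6c5∈{5}] r6c5's peers cover all but 5, so r6c5=5.
Step 10. [r1c3∈{1}] r1c3's peers cover all but 1, so r1c3=1.
Step 11. [r3c6∈{2}] r3c6's peers cover all but 2 ⇒ r3c6=2.
Step 12. [r4c5∈{3}] nothing but 3 survives at r4c5, so r4c5=3.
Step 13. [r3c1∈{1}] r3c1 has the single candidate 1. So r3c1=1.
Step 14. [r2c6∈{5}] only 5 remains possible at r2c6, so r2c6=5.
Step 15. [r5c1∈{3}] r5c1 is down to just 3 ⇒ r5c1=3.
Step 16. [r5c6∈{4}] r5c6 has the single candidate 4. So r5c6=4.
Step 17. [r2c2∈{3}] only 3 remains possible at r2c2 ⇒ r2c2=3.
Step 18. [r6c1∈{2}] only 2 remains possible at r6c1, so r6c1=2.
Step 19. [r5c4∈{6}] r5c4 has the single candidate 6. So r5c4=6.
Step 20. [r6c4∈{1}] only 1 remains possible at r6c4 ⇒ r6c4=1.

Answer: 5 2 1 3 4 6 / 6 3 4 2 1 5 / 1 5 3 4 6 2 / 4 6 2 5 3 1 / 3 1 5 6 2 4 / 2 4 6 1 5 3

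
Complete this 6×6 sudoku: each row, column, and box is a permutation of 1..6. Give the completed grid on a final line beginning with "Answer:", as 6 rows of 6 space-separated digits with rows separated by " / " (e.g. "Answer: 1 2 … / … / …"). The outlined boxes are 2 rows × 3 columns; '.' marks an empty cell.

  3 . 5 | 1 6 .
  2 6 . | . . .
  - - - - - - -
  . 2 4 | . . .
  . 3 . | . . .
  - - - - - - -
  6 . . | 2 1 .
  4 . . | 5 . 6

Step 1. [r5c6∈{3,4}] r5c6 is the only open cell in row 5 admitting 4. So r5c6=4.
Step 2. [r4c5∈{2,4,5}] r4c5 is the only open cell in col 5 admitting 2, so r4c5=2.
Step 3. [r6c5∈{3}] r6c5 has the single candidate 3 ⇒ r6c5=3.
Step 4. [r3c5∈{5}] r3c5 is down to just 5 ⇒ r3c5=5.
Step 5. [r3c1∈{1}] nothing but 1 survives at r3c1 ⇒ r3c1=1.
Step 6. [r3c4∈{3,6}] r3c4 is the only open cell in row 3 admitting 6, so r3c4=6.
Step 7. [r2c4∈{3,4}] col 4 places 3 nowhere but r2c4. So r2c4=3.
Step 8. [r6c3∈{1,2}] row 6 places 2 nowhere but r6c3 ⇒ r6c3=2.
Step 9. [r3c6∈{3}] r3c6 has the single candidate 3, so r3c6=3.
Step 10. [r5c3∈{3}] only 3 remains possible at r5c3 ⇒ r5c3=3.
Step 11. [r4c6∈{1}] r4c6's peers cover all but 1 ⇒ r4c6=1.
Step 12. [r2c5∈{4}] r2c5 is down to just 4. So r2c5=4.
Step 13. [r4c1∈{5}] nothing but 5 survives at r4c1. So r4c1=5.
Step 14. [r2c6∈{5}] r2c6 is down to just 5 ⇒ r2c6=5.
Step 15. [r4c3∈{6}] nothing but 6 survives at r4c3, so r4c3=6.
Step 16. [r1c2∈{4}] r1c2 has the single candidate 4. So r1c2=4.
Step 17. [r5c2∈{5}] only 5 remains possible at r5c2. So r5c2=5.
Step 18. [r2c3∈{1}] r2c3 has the single candidate 1, so r2c3=1.
Step 19. [r1c6∈{2}] nothing but 2 survives at r1c6 ⇒ r1c6=2.
Step 20. [r4c4∈{4}] r4c4 has the single candidate 4. So r4c4=4.
Step 21. [r6c2∈{1}] only 1 remains possible at r6c2. So r6c2=1.

Answer: 3 4 5 1 6 2 / 2 6 1 3 4 5 / 1 2 4 6 5 3 / 5 3 6 4 2 1 / 6 5 3 2 1 4 / 4 1 2 5 3 6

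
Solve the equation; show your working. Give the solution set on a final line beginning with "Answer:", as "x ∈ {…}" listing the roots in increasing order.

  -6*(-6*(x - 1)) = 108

Step 1. [-6*(-6*(x - 1)) = 108] LHS = -6·(…); ÷-6 both sides ⇒ div: -6*(x - 1) = -18.
Step 2. [-6*(x - 1) = -18] -6·(inner) — divide through by -6 ⇒ div: x - 1 = 3.
Step 3. [x - 1 = 3] add 1: x sits inside (… - 1), so sub: x = 4.

Answer: x ∈ {4}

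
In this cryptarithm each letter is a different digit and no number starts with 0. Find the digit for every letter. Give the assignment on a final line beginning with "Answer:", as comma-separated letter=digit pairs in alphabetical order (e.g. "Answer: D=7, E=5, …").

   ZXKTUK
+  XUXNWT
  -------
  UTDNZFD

Step 1. [col 1: K + T ≡ D (mod 10)] no forcing yet in column 1 (carry-in 0); D=5 is free and consistent — try it. So D=5.
Step 2. [col 1: K + T ≡ D (mod 10)] K=2 is one option consistent with column 1 (K + T ≡ D (mod 10), carry-in 0) — take it. So K=2.
Step 3. [U] adding two 6-digit numbers gives at most 6+1 digits, and here it does — U is that final carry and must be 1, so U=1.
Step 4. [col 1: K + T ≡ D (mod 10)] column 1: given K=2, D=5, carry-in 0, and digits 1,2,5 already taken and all letters distinct, K+T≡D (mod 10) forces T=3, so T=3.
Step 5. [col 2: U + W ≡ F (mod 10)] several values work for W in column 2 (U + W ≡ F (mod 10), carry-in 0); try W=7. So W=7.
Step 6. [col 2: U + W ≡ F (mod 10)] in column 2 we have U+W≡F with carry-in 0; given U=1, W=7 and digits 1,2,3,5,7 already taken and all letters distinct, that pins F to 8 ⇒ F=8.
Step 7. [col 3: T + N ≡ Z (mod 10)] column 3 reads T+N+carry(0)=Z with T=3; with digits 1,2,3,5,7,8 already taken and all letters distinct, the only value for N is 6 ⇒ N=6.
Step 8. [col 3: T + N ≡ Z (mod 10)] in column 3 we have T+N≡Z with carry-in 0; given T=3, N=6 and digits 1,2,3,5,6,7,8 already taken and all letters distinct, that pins Z to 9 ⇒ Z=9.
Step 9. [col 4: K + X ≡ N (mod 10)] from column 4 (K=2, N=6, carry-in 0, digits 1,2,3,5,6,7,8,9 already taken and all letters distinct): X must equal 4, so X=4.

Answer: D=5, F=8, K=2, N=6, T=3, U=1, W=7, X=4, Z=9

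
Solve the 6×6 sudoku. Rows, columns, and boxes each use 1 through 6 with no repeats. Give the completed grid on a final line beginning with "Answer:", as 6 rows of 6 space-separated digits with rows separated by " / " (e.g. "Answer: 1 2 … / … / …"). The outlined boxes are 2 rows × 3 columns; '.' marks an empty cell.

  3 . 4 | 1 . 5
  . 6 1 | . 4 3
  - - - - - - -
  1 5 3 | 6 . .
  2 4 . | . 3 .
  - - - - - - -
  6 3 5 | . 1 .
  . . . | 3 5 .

Step 1. [r3c6∈{2,4}] across row 3, 4 lands solely at r3c6, so r3c6=4.
Step 2. [r2c4∈{2}] r2c4 is down to just 2. So r2c4=2.
Step 3. [r6c3∈{2}] r6c3 is down to just 2. So r6c3=2.
Step 4. [r6c1∈{4}] nothing but 4 survives at r6c1, so r6c1=4.
Step 5. [r6c2∈{1}] nothing but 1 survives at r6c2. So r6c2=1.
Step 6. [r4c4∈{5}] r4c4's peers cover all but 5. So r4c4=5.
Step 7. [r4c6∈{1}] only 1 remains possible at r4c6, so r4c6=1.
Step 8. [r5c4∈{4}] only 4 remains possible at r5c4, so r5c4=4.
Step 9. [r5c6∈{2}] r5c6's peers cover all but 2. So r5c6=2.
Step 10. [r3c5∈{2}] r3c5 is down to just 2, so r3c5=2.
Step 11. [r1c2∈{2}] r1c2's peers cover all but 2 ⇒ r1c2=2.
Step 12. [r6c6∈{6}] only 6 remains possible at r6c6 ⇒ r6c6=6.
Step 13. [r4c3∈{6}] r4c3 has the single candidate 6. So r4c3=6.
Step 14. [r1c5∈{6}] only 6 remains possible at r1c5, so r1c5=6.
Step 15. [r2c1∈{5}] nothing but 5 survives at r2c1. So r2c1=5.

Answer: 3 2 4 1 6 5 / 5 6 1 2 4 3 / 1 5 3 6 2 4 / 2 4 6 5 3 1 / 6 3 5 4 1 2 / 4 1 2 3 5 6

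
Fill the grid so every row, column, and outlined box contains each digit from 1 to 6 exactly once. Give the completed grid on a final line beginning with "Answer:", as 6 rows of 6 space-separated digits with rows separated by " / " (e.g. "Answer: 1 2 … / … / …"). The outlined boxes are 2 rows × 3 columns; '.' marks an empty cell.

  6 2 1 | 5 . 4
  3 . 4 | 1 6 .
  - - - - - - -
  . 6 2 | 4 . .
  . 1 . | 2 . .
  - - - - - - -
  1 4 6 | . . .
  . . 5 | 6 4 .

Step 1. [r5c5∈{2,3,5}] across col 5, 2 lands solely at r5c5, so r5c5=2.
Step 2. [r3c1∈{5}] r3c1's peers cover all but 5 ⇒ r3c1=5.
Step 3. [r4c5∈{3,5}] col 5 places 5 nowhere but r4c5. So r4c5=5.
Step 4. [r6c6∈{1,3}] across row 6, 1 lands solely at r6c6, so r6c6=1.
Step 5. [r3c6∈{3}] r3c6's peers cover all but 3 ⇒ r3c6=3.
Step 6. [r3c5∈{1}] only 1 remains possible at r3c5. So r3c5=1.
Step 7. [r4c6∈{6}] nothing but 6 survives at r4c6, so r4c6=6.
Step 8. [r4c1∈{4}] r4c1's peers cover all but 4 ⇒ r4c1=4.
Step 9. [r4c3∈{3}] only 3 remains possible at r4c3, so r4c3=3.
Step 10. [r2c2∈{5}] only 5 remains possible at r2c2 ⇒ r2c2=5.
Step 11. [r6c2∈{3}] r6c2's peers cover all but 3 ⇒ r6c2=3.
Step 12. [r2c6∈{2}] r2c6 is down to just 2. So r2c6=2.
Step 13. [r5c4∈{3}] nothing but 3 survives at r5c4. So r5c4=3.
Step 14. [r5c6∈{5}] nothing but 5 survives at r5c6 ⇒ r5c6=5.
Step 15. [r6c1∈{2}] r6c1 is down to just 2, so r6c1=2.
Step 16. [r1c5∈{3}] r1c5 has the single candidate 3 ⇒ r1c5=3.

Answer: 6 2 1 5 3 4 / 3 5 4 1 6 2 / 5 6 2 4 1 3 / 4 1 3 2 5 6 / 1 4 6 3 2 5 / 2 3 5 6 4 1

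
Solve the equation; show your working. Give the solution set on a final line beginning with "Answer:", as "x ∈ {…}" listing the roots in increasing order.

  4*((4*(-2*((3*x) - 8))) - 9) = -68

Step 1. [4*((4*(-2*((3*x) - 8))) - 9) = -68] 4 out front; divide by 4. So div: (4*(-2*((3*x) - 8))) - 9 = -17.
Step 2. [(4*(-2*((3*x) - 8))) - 9 = -17] the outer -9 inverts by adding 9, so sub: 4*(-2*((3*x) - 8)) = -8.
Step 3. [4*(-2*((3*x) - 8)) = -8] leading coefficient 4: divide by 4 ⇒ div: -2*((3*x) - 8) = -2.
Step 4. [-2*((3*x) - 8) = -2] divide by the outer -2. So div: (3*x) - 8 = 1.
Step 5. [(3*x) - 8 = 1] peel the -8: add 8 from each side ⇒ sub: 3*x = 9.
Step 6. [3*x = 9] leading coefficient 3: divide by 3, so div: x = 3.

Answer: x ∈ {3}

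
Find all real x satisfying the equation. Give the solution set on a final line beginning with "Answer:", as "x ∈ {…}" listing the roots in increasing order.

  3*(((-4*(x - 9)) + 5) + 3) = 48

Step 1. [3*(((-4*(x - 9)) + 5) + 3) = 48] leading coefficient 3: divide by 3. So div: ((-4*(x - 9)) + 5) + 3 = 16.
Step 2. [((-4*(x - 9)) + 5) + 3 = 16] peel the +3: subtract 3 from each side ⇒ sub: (-4*(x - 9)) + 5 = 13.
Step 3. [(-4*(x - 9)) + 5 = 13] 5 comes off first (subtract 5), so sub: -4*(x - 9) = 8.
Step 4. [-4*(x - 9) = 8] LHS = -4·(…); ÷-4 both sides ⇒ div: x - 9 = -2.
Step 5. [x - 9 = -2] -9 is outermost — add 9 both sides, so sub: x = 7.

Answer: x ∈ {7}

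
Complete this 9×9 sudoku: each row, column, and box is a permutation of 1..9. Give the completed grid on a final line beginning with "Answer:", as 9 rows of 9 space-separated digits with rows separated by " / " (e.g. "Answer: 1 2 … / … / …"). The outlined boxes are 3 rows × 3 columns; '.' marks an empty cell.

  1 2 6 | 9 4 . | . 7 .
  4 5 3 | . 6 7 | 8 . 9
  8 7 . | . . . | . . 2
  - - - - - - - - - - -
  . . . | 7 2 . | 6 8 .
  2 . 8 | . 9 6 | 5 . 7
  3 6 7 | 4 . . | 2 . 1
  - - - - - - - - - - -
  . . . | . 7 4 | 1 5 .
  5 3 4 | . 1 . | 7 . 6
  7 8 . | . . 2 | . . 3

Step 1. [r3c5∈{3,5}] in col 5, 3 fits only at r3c5 ⇒ r3c5=3.
Step 2. [r9c7∈{4,9}] in col 7, 9 fits only at r9c7, so r9c7=9.
Step 3. [r4c1∈{9}] nothing but 9 survives at r4c1, so r4c1=9.
Step 4. [r4c6∈{1,3,5}] across row 4, 3 lands solely at r4c6 ⇒ r4c6=3.
Step 5. [r3c6∈{1,5}] across col 6, 1 lands solely at r3c6. So r3c6=1.
Step 6. [r1c6∈{5,8}] r1c6 is the only open cell in row 1 admitting 8 ⇒ r1c6=8.
Step 7. [r9c4∈{5,6}] across row 9, 6 lands solely at r9c4. So r9c4=6.
Step 8. [r9c8∈{4}] r9c8's peers cover all but 4, so r9c8=4.
Step 9. [r5c2∈{1,4}] 4 has one home in row 5: r5c2, so r5c2=4.
Step 10. [r7c4∈{3,8}] across row 7, 3 lands solely at r7c4 ⇒ r7c4=3.
Step 11. [r6c6∈{5}] nothing but 5 survives at r6c6, so r6c6=5.
Step 12. [r4c3∈{1,5}] across row 4, 5 lands solely at r4c3, so r4c3=5.
Step 13. [r7c3∈{2,9}] row 7 places 2 nowhere but r7c3 ⇒ r7c3=2.
Step 14. [r3c4∈{5}] r3c4's peers cover all but 5, so r3c4=5.
Step 15. [r3c7∈{4}] r3c7 has the single candidate 4. So r3c7=4.
Step 16. [r2c4∈{2}] only 2 remains possible at r2c4. So r2c4=2.
Step 17. [r7c9∈{8}] r7c9 is down to just 8. So r7c9=8.
Step 18. [r9c5∈{5}] nothing but 5 survives at r9c5. So r9c5=5.
Step 19. [r9c3∈{1}] r9c3 has the single candidate 1. So r9c3=1.
Step 20. [r7c2∈{9}] nothing but 9 survives at r7c2. So r7c2=9.
Step 21. [r7c1∈{6}] only 6 remains possible at r7c1, so r7c1=6.
Step 22. [r8c8∈{2}] r8c8's peers cover all but 2. So r8c8=2.
Step 23. [r4c2∈{1}] nothing but 1 survives at r4c2 ⇒ r4c2=1.
Step 24. [r3c8∈{6}] r3c8's peers cover all but 6, so r3c8=6.
Step 25. [r8c6∈{9}] nothing but 9 survives at r8c6 ⇒ r8c6=9.
Step 26. [r6c8∈{9}] nothing but 9 survives at r6c8 ⇒ r6c8=9.
Step 27. [r5c4∈{1}] nothing but 1 survives at r5c4. So r5c4=1.
Step 28. [r6c5∈{8}] r6c5 is down to just 8. So r6c5=8.
Step 29. [r3c3∈{9}] nothing but 9 survives at r3c3 ⇒ r3c3=9.
Step 30. [r1c7∈{3}] only 3 remains possible at r1c7. So r1c7=3.
Step 31. [r1c9∈{5}] nothing but 5 survives at r1c9 ⇒ r1c9=5.
Step 32. [r8c4∈{8}] r8c4 has the single candidate 8, so r8c4=8.
Step 33. [r4c9∈{4}] r4c9 has the single candidate 4. So r4c9=4.
Step 34. [r5c8∈{3}] r5c8 has the single candidate 3 ⇒ r5c8=3.
Step 35. [r2c8∈{1}] only 1 remains possible at r2c8. So r2c8=1.

Answer: 1 2 6 9 4 8 3 7 5 / 4 5 3 2 6 7 8 1 9 / 8 7 9 5 3 1 4 6 2 / 9 1 5 7 2 3 6 8 4 / 2 4 8 1 9 6 5 3 7 / 3 6 7 4 8 5 2 9 1 / 6 9 2 3 7 4 1 5 8 / 5 3 4 8 1 9 7 2 6 / 7 8 1 6 5 2 9 4 3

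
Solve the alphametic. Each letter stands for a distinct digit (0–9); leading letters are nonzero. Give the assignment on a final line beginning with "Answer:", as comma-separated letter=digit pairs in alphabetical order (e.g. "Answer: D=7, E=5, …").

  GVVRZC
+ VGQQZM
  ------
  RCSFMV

Step 1. [col 1: C + M ≡ V (mod 10)] column 1 (C + M ≡ V (mod 10), carry-in 0) doesn't pin M yet; pick M=3 and continue ⇒ M=3.
Step 2. [col 1: C + M ≡ V (mod 10)] several values work for C in column 1 (C + M ≡ V (mod 10), carry-in 0); try C=9, so C=9.
Step 3. [col 1: C + M ≡ V (mod 10)] from column 1 (C=9, M=3, carry-in 0, digits 3,9 already taken and all letters distinct): V must equal 2, so V=2.
Step 4. [col 2: Z + Z ≡ M (mod 10)] several values work for Z in column 2 (Z + Z ≡ M (mod 10), carry-in 1); try Z=1. So Z=1.
Step 5. [col 3: R + Q ≡ F (mod 10)] column 3 (R + Q ≡ F (mod 10), carry-in 0) doesn't pin R yet; pick R=8 and continue, so R=8.
Step 6. [col 3: R + Q ≡ F (mod 10)] no forcing yet in column 3 (carry-in 0); F=5 is free and consistent — try it. So F=5.
Step 7. [col 3: R + Q ≡ F (mod 10)] in column 3 we have R+Q≡F with carry-in 0; given R=8, F=5 and digits 1,2,3,5,8,9 already taken and all letters distinct, that pins Q to 7. So Q=7.
Step 8. [col 4: V + Q ≡ S (mod 10)] column 4 reads V+Q+carry(1)=S with V=2, Q=7; with digits 1,2,3,5,7,8,9 already taken and all letters distinct, the only value for S is 0, so S=0.
Step 9. [col 5: V + G ≡ C (mod 10)] column 5 reads V+G+carry(1)=C with V=2, C=9; with digits 0,1,2,3,5,7,8,9 already taken and all letters distinct, the only value for G is 6, so G=6.

Answer: C=9, F=5, G=6, M=3, Q=7, R=8, S=0, V=2, Z=1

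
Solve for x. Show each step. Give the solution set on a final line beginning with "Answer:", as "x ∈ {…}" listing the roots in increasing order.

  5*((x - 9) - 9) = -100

Step 1. [5*((x - 9) - 9) = -100] 5 out front; divide by 5, so div: (x - 9) - 9 = -20.
Step 2. [(x - 9) - 9 = -20] 9 comes off first (add 9). So sub: x - 9 = -11.
Step 3. [x - 9 = -11] add 9: x sits inside (… - 9), so sub: x = -2.

Answer: x ∈ {-2}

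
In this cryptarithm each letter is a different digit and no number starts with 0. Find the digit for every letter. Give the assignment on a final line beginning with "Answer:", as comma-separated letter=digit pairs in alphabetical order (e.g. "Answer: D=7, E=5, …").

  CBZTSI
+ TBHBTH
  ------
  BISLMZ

Step 1. [col 1: I + H ≡ Z (mod 10)] H=3 is one option consistent with column 1 (I + H ≡ Z (mod 10), carry-in 0) — take it, so H=3.
Step 2. [col 1: I + H ≡ Z (mod 10)] I=2 is one option consistent with column 1 (I + H ≡ Z (mod 10), carry-in 0) — take it, so I=2.
Step 3. [col 1: I + H ≡ Z (mod 10)] column 1 reads I+H+carry(0)=Z with I=2, H=3; with digits 2,3 already taken and all letters distinct, the only value for Z is 5, so Z=5.
Step 4. [col 2: S + T ≡ M (mod 10)] several values work for T in column 2 (S + T ≡ M (mod 10), carry-in 0); try T=1 ⇒ T=1.
Step 5. [col 2: S + T ≡ M (mod 10)] column 2 (S + T ≡ M (mod 10), carry-in 0) doesn't pin M yet; pick M=9 and continue. So M=9.
Step 6. [col 2: S + T ≡ M (mod 10)] in column 2 we have S+T≡M with carry-in 0; given T=1, M=9 and digits 1,2,3,5,9 already taken and all letters distinct, that pins S to 8 ⇒ S=8.
Step 7. [col 3: T + B ≡ L (mod 10)] from column 3 (T=1, carry-in 0, digits 1,2,3,5,8,9 already taken and all letters distinct): B must equal 6 ⇒ B=6.
Step 8. [col 3: T + B ≡ L (mod 10)] column 3 reads T+B+carry(0)=L with T=1, B=6; with digits 1,2,3,5,6,8,9 already taken and all letters distinct, the only value for L is 7, so L=7.
Step 9. [col 6: C + T ≡ B (mod 10)] in column 6 we have C+T≡B with carry-in 1; given T=1, B=6 and digits 1,2,3,5,6,7,8,9 already taken and all letters distinct, that pins C to 4 ⇒ C=4.

Answer: B=6, C=4, H=3, I=2, L=7, M=9, S=8, T=1, Z=5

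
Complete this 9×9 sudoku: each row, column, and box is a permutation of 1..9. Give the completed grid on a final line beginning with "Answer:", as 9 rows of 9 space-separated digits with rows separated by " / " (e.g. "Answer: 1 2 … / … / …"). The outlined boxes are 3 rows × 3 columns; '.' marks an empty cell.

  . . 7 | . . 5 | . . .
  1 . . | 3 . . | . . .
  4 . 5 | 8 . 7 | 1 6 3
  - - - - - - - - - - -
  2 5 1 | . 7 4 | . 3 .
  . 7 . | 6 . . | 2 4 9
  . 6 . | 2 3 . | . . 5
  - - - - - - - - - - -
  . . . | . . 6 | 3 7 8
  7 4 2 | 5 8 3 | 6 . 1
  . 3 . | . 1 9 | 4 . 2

Step 1. [r2c6∈{2}] nothing but 2 survives at r2c6. So r2c6=2.
Step 2. [r3c5∈{9}] nothing but 9 survives at r3c5 ⇒ r3c5=9.
Step 3. [r7c3∈{9}] nothing but 9 survives at r7c3. So r7c3=9.
Step 4. [r2c7∈{5,7,8,9}] 5 has one home in col 7: r2c7, so r2c7=5.
Step 5. [r1c7∈{8,9}] 9 has one home in col 7: r1c7, so r1c7=9.
Step 6. [r2c8∈{8}] r2c8's peers cover all but 8 ⇒ r2c8=8.
Step 7. [r2c3∈{6}] r2c3 is down to just 6, so r2c3=6.
Step 8. [r2c5∈{4}] only 4 remains possible at r2c5, so r2c5=4.
Step 9. [r9c3∈{8}] r9c3 is down to just 8. So r9c3=8.
Step 10. [r1c2∈{2,8}] col 2 places 8 nowhere but r1c2, so r1c2=8.
Step 11. [r5c6∈{1,8}] across row 5, 1 lands solely at r5c6. So r5c6=1.
Step 12. [r5c1∈{3,8}] r5c1 is the only open cell in row 5 admitting 8 ⇒ r5c1=8.
Step 13. [r4c7∈{8}] only 8 remains possible at r4c7 ⇒ r4c7=8.
Step 14. [r7c1∈{5}] r7c1 has the single candidate 5 ⇒ r7c1=5.
Step 15. [r8c8∈{9}] r8c8 has the single candidate 9, so r8c8=9.
Step 16. [r2c2∈{9}] only 9 remains possible at r2c2 ⇒ r2c2=9.
Step 17. [r4c9∈{6}] r4c9 has the single candidate 6 ⇒ r4c9=6.
Step 18. [r9c8∈{5}] r9c8 has the single candidate 5 ⇒ r9c8=5.
Step 19. [r6c7∈{7}] r6c7 has the single candidate 7, so r6c7=7.
Step 20. [r4c4∈{9}] r4c4's peers cover all but 9. So r4c4=9.
Step 21. [r1c1∈{3}] nothing but 3 survives at r1c1, so r1c1=3.
Step 22. [r6c1∈{9}] r6c1 has the single candidate 9, so r6c1=9.
Step 23. [r1c9∈{4}] r1c9 is down to just 4 ⇒ r1c9=4.
Step 24. [r2c9∈{7}] r2c9's peers cover all but 7. So r2c9=7.
Step 25. [r7c5∈{2}] r7c5's peers cover all but 2. So r7c5=2.
Step 26. [r5c5∈{5}] nothing but 5 survives at r5c5. So r5c5=5.
Step 27. [r6c6∈{8}] only 8 remains possible at r6c6. So r6c6=8.
Step 28. [r1c4∈{1}] r1c4's peers cover all but 1. So r1c4=1.
Step 29. [r6c8∈{1}] r6c8 is down to just 1. So r6c8=1.
Step 30. [r9c1∈{6}] r9c1 is down to just 6, so r9c1=6.
Step 31. [r7c2∈{1}] only 1 remains possible at r7c2. So r7c2=1.
Step 32. [r1c8∈{2}] only 2 remains possible at r1c8 ⇒ r1c8=2.
Step 33. [r1c5∈{6}] r1c5 has the single candidate 6. So r1c5=6.
Step 34. [r3c2∈{2}] r3c2's peers cover all but 2, so r3c2=2.
Step 35. [r5c3∈{3}] r5c3 has the single candidate 3 ⇒ r5c3=3.
Step 36. [r9c4∈{7}] r9c4 is down to just 7, so r9c4=7.
Step 37. [r7c4∈{4}] only 4 remains possible at r7c4. So r7c4=4.
Step 38. [r6c3∈{4}] nothing but 4 survives at r6c3 ⇒ r6c3=4.

Answer: 3 8 7 1 6 5 9 2 4 / 1 9 6 3 4 2 5 8 7 / 4 2 5 8 9 7 1 6 3 / 2 5 1 9 7 4 8 3 6 / 8 7 3 6 5 1 2 4 9 / 9 6 4 2 3 8 7 1 5 / 5 1 9 4 2 6 3 7 8 / 7 4 2 5 8 3 6 9 1 / 6 3 8 7 1 9 4 5 2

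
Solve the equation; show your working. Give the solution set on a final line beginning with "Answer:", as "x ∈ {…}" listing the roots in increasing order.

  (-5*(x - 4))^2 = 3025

Step 1. [(-5*(x - 4))^2 = 3025] √ both sides: 3025 ≥ 0 gives two branches. So sqrt: -5*(x - 4) = 55 or -55.
Step 2. [-5*(x - 4) = 55 or -55] -5 out front; divide by -5 ⇒ div: x - 4 = -11 or 11.
Step 3. [x - 4 = -11 or 11] peel the -4: add 4 from each side. So sub: x = -7 or 15.

Answer: x ∈ {-7, 15}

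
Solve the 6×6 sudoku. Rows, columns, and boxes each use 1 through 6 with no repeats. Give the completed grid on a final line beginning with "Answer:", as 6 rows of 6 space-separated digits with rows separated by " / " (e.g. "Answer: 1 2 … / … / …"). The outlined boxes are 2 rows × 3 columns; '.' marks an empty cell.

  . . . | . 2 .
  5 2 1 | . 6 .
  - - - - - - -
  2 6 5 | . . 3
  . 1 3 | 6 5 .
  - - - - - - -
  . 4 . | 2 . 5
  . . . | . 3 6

Step 1. [r6c4∈{1,4}] in row 6, 4 fits only at r6c4, so r6c4=4.
Step 2. [r5c1∈{1,3,6}] in row 5, 3 fits only at r5c1. So r5c1=3.
Step 3. [r1c3∈{4,6}] r1c3 is the only open cell in col 3 admitting 4 ⇒ r1c3=4.
Step 4. [r3c4∈{1}] r3c4's peers cover all but 1, so r3c4=1.
Step 5. [r1c2∈{3}] r1c2's peers cover all but 3. So r1c2=3.
Step 6. [r4c6∈{2,4}] in row 4, 2 fits only at r4c6. So r4c6=2.
Step 7. [r1c1∈{6}] r1c1's peers cover all but 6 ⇒ r1c1=6.
Step 8. [r2c6∈{4}] r2c6 has the single candidate 4, so r2c6=4.
Step 9. [r6c1∈{1}] only 1 remains possible at r6c1 ⇒ r6c1=1.
Step 10. [r2c4∈{3}] nothing but 3 survives at r2c4 ⇒ r2c4=3.
Step 11. [r1c6∈{1}] r1c6's peers cover all but 1, so r1c6=1.
Step 12. [r5c5∈{1}] r5c5 is down to just 1. So r5c5=1.
Step 13. [r5c3∈{6}] r5c3's peers cover all but 6, so r5c3=6.
Step 14. [r4c1∈{4}] nothing but 4 survives at r4c1, so r4c1=4.
Step 15. [r6c3∈{2}] r6c3 is down to just 2, so r6c3=2.
Step 16. [r6c2∈{5}] r6c2's peers cover all but 5, so r6c2=5.
Step 17. [r3c5∈{4}] only 4 remains possible at r3c5 ⇒ r3c5=4.
Step 18. [r1c4∈{5}] r1c4 is down to just 5, so r1c4=5.

Answer: 6 3 4 5 2 1 / 5 2 1 3 6 4 / 2 6 5 1 4 3 / 4 1 3 6 5 2 / 3 4 6 2 1 5 / 1 5 2 4 3 6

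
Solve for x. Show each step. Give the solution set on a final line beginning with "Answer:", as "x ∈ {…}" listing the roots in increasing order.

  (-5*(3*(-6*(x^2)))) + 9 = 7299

Step 1. [(-5*(3*(-6*(x^2)))) + 9 = 7299] peel the +9: subtract 9 from each side ⇒ sub: -5*(3*(-6*(x^2))) = 7290.
Step 2. [-5*(3*(-6*(x^2))) = 7290] divide by the outer -5, so div: 3*(-6*(x^2)) = -1458.
Step 3. [3*(-6*(x^2)) = -1458] LHS = 3·(…); ÷3 both sides. So div: -6*(x^2) = -486.
Step 4. [-6*(x^2) = -486] leading coefficient -6: divide by -6, so div: x^2 = 81.
Step 5. [x^2 = 81] LHS squared, RHS 81 ≥ 0: apply √ (±). So sqrt: x = 9 or -9.

Answer: x ∈ {-9, 9}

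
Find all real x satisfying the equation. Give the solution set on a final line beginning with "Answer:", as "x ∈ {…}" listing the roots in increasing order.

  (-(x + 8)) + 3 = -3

Step 1. [(-(x + 8)) + 3 = -3] 3 comes off first (subtract 3), so sub: -(x + 8) = -6.
Step 2. [-(x + 8) = -6] flip signs both sides, so neg: x + 8 = 6.
Step 3. [x + 8 = 6] peel the +8: subtract 8 from each side ⇒ sub: x = -2.

Answer: x ∈ {-2}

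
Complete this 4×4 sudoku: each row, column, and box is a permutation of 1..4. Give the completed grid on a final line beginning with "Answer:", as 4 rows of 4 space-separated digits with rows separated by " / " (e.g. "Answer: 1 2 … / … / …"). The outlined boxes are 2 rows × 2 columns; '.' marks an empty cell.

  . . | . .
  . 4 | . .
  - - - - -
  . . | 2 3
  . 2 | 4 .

Step 1. [r1c2∈{1,3}] col 2 places 3 nowhere but r1c2, so r1c2=3.
Step 2. [r1c3∈{1}] r1c3 is down to just 1, so r1c3=1.
Step 3. [r2c1∈{1,2}] 1 has one home in row 2: r2c1. So r2c1=1.
Step 4. [r1c4∈{2,4}] row 1 places 4 nowhere but r1c4 ⇒ r1c4=4.
Step 5. [r3c2∈{1}] r3c2's peers cover all but 1 ⇒ r3c2=1.
Step 6. [r1c1∈{2}] only 2 remains possible at r1c1 ⇒ r1c1=2.
Step 7. [r4c1∈{3}] only 3 remains possible at r4c1. So r4c1=3.
Step 8. [r2c3∈{3}] r2c3's peers cover all but 3 ⇒ r2c3=3.
Step 9. [r3c1∈{4}] nothing but 4 survives at r3c1, so r3c1=4.
Step 10. [r2c4∈{2}] nothing but 2 survives at r2c4. So r2c4=2.
Step 11. [r4c4∈{1}] only 1 remains possible at r4c4, so r4c4=1.

Answer: 2 3 1 4 / 1 4 3 2 / 4 1 2 3 / 3 2 4 1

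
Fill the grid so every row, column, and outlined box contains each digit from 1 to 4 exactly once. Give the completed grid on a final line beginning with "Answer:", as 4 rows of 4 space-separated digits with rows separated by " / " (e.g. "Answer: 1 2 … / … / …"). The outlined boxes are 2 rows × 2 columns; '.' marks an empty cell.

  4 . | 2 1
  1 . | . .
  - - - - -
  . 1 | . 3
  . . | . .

Step 1. [r4c2∈{2,3,4}] in col 2, 4 fits only at r4c2 ⇒ r4c2=4.
Step 2. [r2c3∈{3,4}] 3 has one home in col 3: r2c3. So r2c3=3.
Step 3. [r4c1∈{2,3}] 3 has one home in row 4: r4c1 ⇒ r4c1=3.
Step 4. [r3c3∈{4}] r3c3 is down to just 4 ⇒ r3c3=4.
Step 5. [r2c4∈{4}] r2c4 is down to just 4. So r2c4=4.
Step 6. [r2c2∈{2}] r2c2's peers cover all but 2. So r2c2=2.
Step 7. [r3c1∈{2}] only 2 remains possible at r3c1. So r3c1=2.
Step 8. [r4c3∈{1}] r4c3's peers cover all but 1, so r4c3=1.
Step 9. [r4c4∈{2}] r4c4's peers cover all but 2. So r4c4=2.
Step 10. [r1c2∈{3}] only 3 remains possible at r1c2 ⇒ r1c2=3.

Answer: 4 3 2 1 / 1 2 3 4 / 2 1 4 3 / 3 4 1 2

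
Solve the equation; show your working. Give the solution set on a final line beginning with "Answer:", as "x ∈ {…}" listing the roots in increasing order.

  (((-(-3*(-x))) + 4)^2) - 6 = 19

Step 1. [(((-(-3*(-x))) + 4)^2) - 6 = 19] add 6: x sits inside (… - 6). So sub: ((-(-3*(-x))) + 4)^2 = 25.
Step 2. [((-(-3*(-x))) + 4)^2 = 25] √ both sides: 25 ≥ 0 gives two branches, so sqrt: (-(-3*(-x))) + 4 = 5 or -5.
Step 3. [(-(-3*(-x))) + 4 = 5 or -5] 4 comes off first (subtract 4) ⇒ sub: -(-3*(-x)) = 1 or -9.
Step 4. [-(-3*(-x)) = 1 or -9] flip signs both sides ⇒ neg: -3*(-x) = -1 or 9.
Step 5. [-3*(-x) = -1 or 9] LHS = -3·(…); ÷-3 both sides. So div: -x = 1/3 or -3.
Step 6. [-x = 1/3 or -3] leading − — multiply by −1 ⇒ neg: x = -1/3 or 3.

Answer: x ∈ {-1/3, 3}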